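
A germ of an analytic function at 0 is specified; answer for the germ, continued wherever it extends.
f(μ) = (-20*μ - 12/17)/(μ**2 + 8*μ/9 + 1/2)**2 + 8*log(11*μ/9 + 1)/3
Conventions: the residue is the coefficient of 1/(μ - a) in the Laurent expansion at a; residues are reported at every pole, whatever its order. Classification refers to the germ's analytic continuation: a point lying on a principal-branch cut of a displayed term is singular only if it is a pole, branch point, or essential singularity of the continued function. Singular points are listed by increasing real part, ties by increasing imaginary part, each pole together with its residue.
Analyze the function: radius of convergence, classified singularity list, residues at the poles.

Denominator factor (μ**2 + 8*μ/9 + 1/2)^2: discriminant -98/81, complex-conjugate roots (-4/9) + ((7/18)*sqrt(2))*i and (-4/9) - ((7/18)*sqrt(2))*i; poles of order 2, moduli (1/2)*sqrt(2) and (1/2)*sqrt(2).
Branch term (8/3)*log(1 - μ/(-9/11)): its argument vanishes at μ = -9/11, a logarithmic branch point, modulus 9/11.
The radius of convergence is the smallest modulus among the singular points: (1/2)*sqrt(2).
The branch term is analytic at (-4/9) - ((7/18)*sqrt(2))*i and contributes nothing to the residue; only the rational part matters.
The factor μ**2 + 8*μ/9 + 1/2 splits as (μ - a)(μ - a') with a = (-4/9) - ((7/18)*sqrt(2))*i, a' = (-4/9) + ((7/18)*sqrt(2))*i. At the order-2 pole a set g(μ) = (μ - a)^2*(rational part) = [-20*μ - 12/17] / (μ - a')^2.
Order-2 pole: residue = g'(a); g'((-4/9) - ((7/18)*sqrt(2))*i) = ((50706/5831)*sqrt(2))*i, so the residue is ((50706/5831)*sqrt(2))*i.
The branch term is analytic at (-4/9) + ((7/18)*sqrt(2))*i and contributes nothing to the residue; only the rational part matters.
The factor μ**2 + 8*μ/9 + 1/2 splits as (μ - a)(μ - a') with a = (-4/9) + ((7/18)*sqrt(2))*i, a' = (-4/9) - ((7/18)*sqrt(2))*i. At the order-2 pole a set g(μ) = (μ - a)^2*(rational part) = [-20*μ - 12/17] / (μ - a')^2.
Order-2 pole: residue = g'(a); g'((-4/9) + ((7/18)*sqrt(2))*i) = -((50706/5831)*sqrt(2))*i, so the residue is -((50706/5831)*sqrt(2))*i.
List the singular points by increasing real part (a conjugate pair: the negative imaginary part first).

Radius of convergence at 0: (1/2)*sqrt(2).
At -9/11: a logarithmic branch point.
At (-4/9) - ((7/18)*sqrt(2))*i: a pole of order 2; residue ((50706/5831)*sqrt(2))*i.
At (-4/9) + ((7/18)*sqrt(2))*i: a pole of order 2; residue -((50706/5831)*sqrt(2))*i.


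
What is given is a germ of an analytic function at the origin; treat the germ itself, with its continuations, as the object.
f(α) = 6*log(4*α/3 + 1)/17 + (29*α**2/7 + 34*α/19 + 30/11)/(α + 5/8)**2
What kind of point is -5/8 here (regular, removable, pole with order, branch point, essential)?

The point is a pole of order 2.

The denominator factor α + 5/8 vanishes at -5/8 and appears to the power 2; the numerator there equals 302165/93632, nonzero, and no other factor vanishes.
The branch terms are analytic at this point.
Hence a pole whose order is the multiplicity, 2.


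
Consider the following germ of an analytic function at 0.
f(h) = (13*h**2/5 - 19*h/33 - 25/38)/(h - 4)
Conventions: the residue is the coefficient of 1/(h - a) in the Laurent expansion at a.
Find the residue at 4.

The residue is 242267/6270.

At the order-1 pole 4 set g(h) = (h - (4))*f(h) = 13*h**2/5 - 19*h/33 - 25/38.
Simple pole: residue = g(a) at a = 4, which is 242267/6270.


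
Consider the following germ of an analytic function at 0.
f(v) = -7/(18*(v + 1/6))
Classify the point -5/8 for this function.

The point is a regular point.

Denominator factors: v + 1/6 = -11/24 at v = -5/8 — none vanishes.
So the germ continues analytically to -5/8.


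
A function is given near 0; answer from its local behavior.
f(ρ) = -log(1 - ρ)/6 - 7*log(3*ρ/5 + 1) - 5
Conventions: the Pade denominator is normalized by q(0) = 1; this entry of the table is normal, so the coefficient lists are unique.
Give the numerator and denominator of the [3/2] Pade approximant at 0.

Taylor coefficients needed (expand at 0): a_0 = -5, a_1 = -121/30, a_2 = 403/300, a_3 = -1009/2250, a_4 = 4027/15000, a_5 = -7081/93750.
Write the denominator as Q(ρ) = 1 + q1*ρ + q2*ρ^2. Requiring Q*f - P = O(ρ^6) with deg P <= 3 kills the coefficients of ρ^4..ρ^5 in Q*f:
  ρ^4: a_4 + q1*a_3 + q2*a_2 = 0, i.e. 4027/15000 + (-1009/2250)*q1 + (403/300)*q2 = 0.
  ρ^5: a_5 + q1*a_4 + q2*a_3 = 0, i.e. -7081/93750 + (4027/15000)*q1 + (-1009/2250)*q2 = 0.
Solving this linear system: q1 = -19166142/161532025, q2 = -386805813/1615320250.
The numerator is Q*f truncated at degree 3: P0 = a_0 = -5; P1 = a_1 + q1*a_0 = -666818149/193838430; P2 = a_2 + q1*a_1 + q2*a_0 = 29261861969/9691921500; P3 = a_3 + q1*a_2 + q2*a_1 = 52044319151/145378822500.

The Pade approximant has numerator coefficients [-5, -666818149/193838430, 29261861969/9691921500, 52044319151/145378822500]; denominator coefficients [1, -19166142/161532025, -386805813/1615320250].


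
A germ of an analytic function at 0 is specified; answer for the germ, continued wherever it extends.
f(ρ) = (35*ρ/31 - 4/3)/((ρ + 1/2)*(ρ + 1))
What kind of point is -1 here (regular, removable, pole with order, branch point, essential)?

The denominator factor ρ + 1 vanishes at -1 and appears to the power 1; the numerator there equals -229/93, nonzero, and no other factor vanishes.
Hence a pole whose order is the multiplicity, 1.

The point is a pole of order 1.


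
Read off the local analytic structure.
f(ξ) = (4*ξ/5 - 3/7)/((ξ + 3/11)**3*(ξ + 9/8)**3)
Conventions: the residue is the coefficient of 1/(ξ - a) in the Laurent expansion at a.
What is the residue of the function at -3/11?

The residue is -40539406336/3076171875.

At the order-3 pole -3/11 set g(ξ) = (ξ - (-3/11))^3*f(ξ) = (4*ξ/5 - 3/7)/(ξ + 9/8)**3.
Order-3 pole: residue = g''(a)/2; g''(-3/11) = -81078812672/3076171875, so the residue is -40539406336/3076171875.


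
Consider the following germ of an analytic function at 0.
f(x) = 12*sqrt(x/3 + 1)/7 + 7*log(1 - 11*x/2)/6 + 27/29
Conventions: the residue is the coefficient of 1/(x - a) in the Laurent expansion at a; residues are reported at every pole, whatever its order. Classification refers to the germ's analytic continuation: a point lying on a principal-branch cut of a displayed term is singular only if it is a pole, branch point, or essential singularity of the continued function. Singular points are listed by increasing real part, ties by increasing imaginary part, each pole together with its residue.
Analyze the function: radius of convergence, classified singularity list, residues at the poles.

Radius of convergence at 0: 2/11.
At -3: an algebraic (square-root) branch point.
At 2/11: a logarithmic branch point.

Branch term (7/6)*log(1 - x/(2/11)): its argument vanishes at x = 2/11, a logarithmic branch point, modulus 2/11.
Branch term (12/7)*sqrt(1 - x/(-3)): its argument vanishes at x = -3, a square-root branch point, modulus 3.
The radius of convergence is the smallest modulus among the singular points: 2/11.
List the singular points by increasing real part (a conjugate pair: the negative imaginary part first).


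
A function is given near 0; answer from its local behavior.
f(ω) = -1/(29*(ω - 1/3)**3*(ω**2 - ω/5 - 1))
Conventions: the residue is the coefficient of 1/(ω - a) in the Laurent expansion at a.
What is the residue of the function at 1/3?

At the order-3 pole 1/3 set g(ω) = (ω - (1/3))^3*f(ω) = -1/(29*(ω**2 - ω/5 - 1)).
Order-3 pole: residue = g''(a)/2; g''(1/3) = 213840/2305703, so the residue is 106920/2305703.

The residue is 106920/2305703.


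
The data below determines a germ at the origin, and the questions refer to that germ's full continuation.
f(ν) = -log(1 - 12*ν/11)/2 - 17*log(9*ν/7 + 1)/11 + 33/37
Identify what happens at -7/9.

The term (-17/11)*log(1 - ν/(-7/9)) has argument 1 - -7/9/(-7/9) = 0 at -7/9: a logarithmic (infinitely-sheeted) branch point; the remaining terms are analytic or single-valued there.

The point is a logarithmic branch point.


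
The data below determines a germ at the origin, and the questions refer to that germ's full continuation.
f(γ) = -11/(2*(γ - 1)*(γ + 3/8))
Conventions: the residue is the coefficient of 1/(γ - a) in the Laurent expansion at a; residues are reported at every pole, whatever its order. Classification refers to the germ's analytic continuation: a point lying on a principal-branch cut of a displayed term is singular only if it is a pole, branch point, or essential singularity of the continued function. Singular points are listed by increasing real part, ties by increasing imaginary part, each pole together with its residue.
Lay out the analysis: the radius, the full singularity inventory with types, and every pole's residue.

Radius of convergence at 0: 3/8.
At -3/8: a pole of order 1; residue 4.
At 1: a pole of order 1; residue -4.

Denominator factor (γ - 1): pole of order 1 at 1, modulus 1.
Denominator factor (γ + 3/8): pole of order 1 at -3/8, modulus 3/8.
The radius of convergence is the smallest modulus among the singular points: 3/8.
At the order-1 pole -3/8 set g(γ) = (γ - (-3/8))*f(γ) = -11/(2*(γ - 1)).
Simple pole: residue = g(a) at a = -3/8, which is 4.
At the order-1 pole 1 set g(γ) = (γ - (1))*f(γ) = -11/(2*(γ + 3/8)).
Simple pole: residue = g(a) at a = 1, which is -4.
List the singular points by increasing real part (a conjugate pair: the negative imaginary part first).


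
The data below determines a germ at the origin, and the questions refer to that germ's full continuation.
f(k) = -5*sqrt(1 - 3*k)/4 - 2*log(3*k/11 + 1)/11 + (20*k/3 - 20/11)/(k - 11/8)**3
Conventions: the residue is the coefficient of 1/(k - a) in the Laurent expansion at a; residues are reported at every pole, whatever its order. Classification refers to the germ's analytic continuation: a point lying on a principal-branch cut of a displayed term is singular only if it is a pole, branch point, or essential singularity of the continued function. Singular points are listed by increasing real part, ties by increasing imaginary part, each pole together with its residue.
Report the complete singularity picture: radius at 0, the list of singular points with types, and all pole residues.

Denominator factor (k - 11/8)^3: pole of order 3 at 11/8, modulus 11/8.
Branch term (-5/4)*sqrt(1 - k/(1/3)): its argument vanishes at k = 1/3, a square-root branch point, modulus 1/3.
Branch term (-2/11)*log(1 - k/(-11/3)): its argument vanishes at k = -11/3, a logarithmic branch point, modulus 11/3.
The radius of convergence is the smallest modulus among the singular points: 1/3.
The branch terms are analytic at 11/8 and contribute nothing to the residue; only the rational part matters.
At the order-3 pole 11/8 set g(k) = (k - (11/8))^3*(rational part) = 20*k/3 - 20/11.
Order-3 pole: residue = g''(a)/2; g''(11/8) = 0, so the residue is 0.
List the singular points by increasing real part (a conjugate pair: the negative imaginary part first).

Radius of convergence at 0: 1/3.
At -11/3: a logarithmic branch point.
At 1/3: an algebraic (square-root) branch point.
At 11/8: a pole of order 3; residue 0.


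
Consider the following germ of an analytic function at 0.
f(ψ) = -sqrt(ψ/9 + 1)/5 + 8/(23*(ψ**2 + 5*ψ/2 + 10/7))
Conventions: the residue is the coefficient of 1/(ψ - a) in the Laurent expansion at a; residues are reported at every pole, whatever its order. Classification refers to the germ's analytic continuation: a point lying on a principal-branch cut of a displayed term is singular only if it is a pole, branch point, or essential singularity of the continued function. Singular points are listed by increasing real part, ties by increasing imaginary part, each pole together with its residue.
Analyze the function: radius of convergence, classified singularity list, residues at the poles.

Denominator factor (ψ**2 + 5*ψ/2 + 10/7): discriminant 15/28, real irrational roots -5/4 + (1/28)*sqrt(105) and -5/4 - (1/28)*sqrt(105); poles of order 1, moduli 5/4 - (1/28)*sqrt(105) and 5/4 + (1/28)*sqrt(105).
Branch term (-1/5)*sqrt(1 - ψ/(-9)): its argument vanishes at ψ = -9, a square-root branch point, modulus 9.
The radius of convergence is the smallest modulus among the singular points: 5/4 - (1/28)*sqrt(105).
The branch term is analytic at -5/4 - (1/28)*sqrt(105) and contributes nothing to the residue; only the rational part matters.
The factor ψ**2 + 5*ψ/2 + 10/7 splits as (ψ - a)(ψ - a') with a = -5/4 - (1/28)*sqrt(105), a' = -5/4 + (1/28)*sqrt(105). At the order-1 pole a set g(ψ) = (ψ - a)*(rational part) = [8/23] / (ψ - a').
Simple pole: residue = g(a) at a = -5/4 - (1/28)*sqrt(105), which is -(16/345)*sqrt(105).
The branch term is analytic at -5/4 + (1/28)*sqrt(105) and contributes nothing to the residue; only the rational part matters.
The factor ψ**2 + 5*ψ/2 + 10/7 splits as (ψ - a)(ψ - a') with a = -5/4 + (1/28)*sqrt(105), a' = -5/4 - (1/28)*sqrt(105). At the order-1 pole a set g(ψ) = (ψ - a)*(rational part) = [8/23] / (ψ - a').
Simple pole: residue = g(a) at a = -5/4 + (1/28)*sqrt(105), which is (16/345)*sqrt(105).
List the singular points by increasing real part (a conjugate pair: the negative imaginary part first).

Radius of convergence at 0: 5/4 - (1/28)*sqrt(105).
At -9: an algebraic (square-root) branch point.
At -5/4 - (1/28)*sqrt(105): a pole of order 1; residue -(16/345)*sqrt(105).
At -5/4 + (1/28)*sqrt(105): a pole of order 1; residue (16/345)*sqrt(105).


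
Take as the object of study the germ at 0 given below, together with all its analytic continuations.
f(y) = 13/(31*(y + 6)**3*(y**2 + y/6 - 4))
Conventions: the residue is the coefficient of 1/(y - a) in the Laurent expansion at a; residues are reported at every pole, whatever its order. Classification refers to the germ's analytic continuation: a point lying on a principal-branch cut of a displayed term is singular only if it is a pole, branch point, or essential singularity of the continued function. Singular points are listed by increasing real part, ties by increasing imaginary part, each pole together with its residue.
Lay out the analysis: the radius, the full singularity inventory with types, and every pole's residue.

Radius of convergence at 0: -1/12 + (1/12)*sqrt(577).
At -6: a pole of order 3; residue 51025/33246756.
At -1/12 - (1/12)*sqrt(577): a pole of order 1; residue -51025/66493512 - (1562639/38366756424)*sqrt(577).
At -1/12 + (1/12)*sqrt(577): a pole of order 1; residue -51025/66493512 + (1562639/38366756424)*sqrt(577).

Denominator factor (y**2 + y/6 - 4): discriminant 577/36, real irrational roots -1/12 + (1/12)*sqrt(577) and -1/12 - (1/12)*sqrt(577); poles of order 1, moduli -1/12 + (1/12)*sqrt(577) and 1/12 + (1/12)*sqrt(577).
Denominator factor (y + 6)^3: pole of order 3 at -6, modulus 6.
The radius of convergence is the smallest modulus among the singular points: -1/12 + (1/12)*sqrt(577).
At the order-3 pole -6 set g(y) = (y - (-6))^3*f(y) = 13/(31*(y**2 + y/6 - 4)).
Order-3 pole: residue = g''(a)/2; g''(-6) = 51025/16623378, so the residue is 51025/33246756.
The factor y**2 + y/6 - 4 splits as (y - a)(y - a') with a = -1/12 - (1/12)*sqrt(577), a' = -1/12 + (1/12)*sqrt(577). At the order-1 pole a set g(y) = (y - a)*f(y) = [13/(31*(y + 6)**3)] / (y - a').
Simple pole: residue = g(a) at a = -1/12 - (1/12)*sqrt(577), which is -51025/66493512 - (1562639/38366756424)*sqrt(577).
The factor y**2 + y/6 - 4 splits as (y - a)(y - a') with a = -1/12 + (1/12)*sqrt(577), a' = -1/12 - (1/12)*sqrt(577). At the order-1 pole a set g(y) = (y - a)*f(y) = [13/(31*(y + 6)**3)] / (y - a').
Simple pole: residue = g(a) at a = -1/12 + (1/12)*sqrt(577), which is -51025/66493512 + (1562639/38366756424)*sqrt(577).
List the singular points by increasing real part (a conjugate pair: the negative imaginary part first).


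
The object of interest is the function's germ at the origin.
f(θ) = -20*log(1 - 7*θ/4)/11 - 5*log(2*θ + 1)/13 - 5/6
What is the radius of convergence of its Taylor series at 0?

The radius of convergence is 1/2.

Branch term (-5/13)*log(1 - θ/(-1/2)): its argument vanishes at θ = -1/2, a logarithmic branch point, modulus 1/2.
Branch term (-20/11)*log(1 - θ/(4/7)): its argument vanishes at θ = 4/7, a logarithmic branch point, modulus 4/7.
The radius of convergence is the smallest modulus among the singular points: 1/2.


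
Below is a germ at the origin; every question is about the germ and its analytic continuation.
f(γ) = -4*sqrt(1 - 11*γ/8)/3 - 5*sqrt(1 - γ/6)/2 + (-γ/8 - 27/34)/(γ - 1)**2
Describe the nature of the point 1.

The denominator factor γ - 1 vanishes at 1 and appears to the power 2; the numerator there equals -125/136, nonzero, and no other factor vanishes.
The branch terms are analytic at this point.
Hence a pole whose order is the multiplicity, 2.

The point is a pole of order 2.


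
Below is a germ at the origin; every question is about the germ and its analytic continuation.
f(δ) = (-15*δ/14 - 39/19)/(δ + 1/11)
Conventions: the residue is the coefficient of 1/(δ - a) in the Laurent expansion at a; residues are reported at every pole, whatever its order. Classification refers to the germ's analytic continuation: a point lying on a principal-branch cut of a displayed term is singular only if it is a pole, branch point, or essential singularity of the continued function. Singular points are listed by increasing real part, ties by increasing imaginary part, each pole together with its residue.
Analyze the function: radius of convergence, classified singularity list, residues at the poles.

Denominator factor (δ + 1/11): pole of order 1 at -1/11, modulus 1/11.
The radius of convergence is the smallest modulus among the singular points: 1/11.
At the order-1 pole -1/11 set g(δ) = (δ - (-1/11))*f(δ) = -15*δ/14 - 39/19.
Simple pole: residue = g(a) at a = -1/11, which is -5721/2926.

Radius of convergence at 0: 1/11.
At -1/11: a pole of order 1; residue -5721/2926.


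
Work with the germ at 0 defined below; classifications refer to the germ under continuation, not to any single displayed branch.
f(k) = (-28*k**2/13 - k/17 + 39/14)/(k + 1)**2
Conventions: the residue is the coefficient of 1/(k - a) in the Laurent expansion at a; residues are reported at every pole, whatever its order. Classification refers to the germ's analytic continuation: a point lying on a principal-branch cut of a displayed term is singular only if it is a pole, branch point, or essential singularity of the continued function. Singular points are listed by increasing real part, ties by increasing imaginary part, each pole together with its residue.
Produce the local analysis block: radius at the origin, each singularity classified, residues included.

Denominator factor (k + 1)^2: pole of order 2 at -1, modulus 1.
The radius of convergence is the smallest modulus among the singular points: 1.
At the order-2 pole -1 set g(k) = (k - (-1))^2*f(k) = -28*k**2/13 - k/17 + 39/14.
Order-2 pole: residue = g'(a); g'(-1) = 939/221, so the residue is 939/221.

Radius of convergence at 0: 1.
At -1: a pole of order 2; residue 939/221.


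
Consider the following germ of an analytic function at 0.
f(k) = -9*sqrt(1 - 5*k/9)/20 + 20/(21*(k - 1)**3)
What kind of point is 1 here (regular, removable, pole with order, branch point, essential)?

The point is a pole of order 3.

The denominator factor k - 1 vanishes at 1 and appears to the power 3; the numerator there equals 20/21, nonzero, and no other factor vanishes.
The branch terms are analytic at this point.
Hence a pole whose order is the multiplicity, 3.


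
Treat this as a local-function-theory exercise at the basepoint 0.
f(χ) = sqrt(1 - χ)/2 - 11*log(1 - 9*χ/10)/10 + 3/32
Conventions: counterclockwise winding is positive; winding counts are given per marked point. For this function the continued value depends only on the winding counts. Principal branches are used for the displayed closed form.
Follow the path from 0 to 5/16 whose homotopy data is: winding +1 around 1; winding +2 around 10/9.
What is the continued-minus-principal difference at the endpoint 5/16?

The rational part is single-valued and drops out of the difference; each branch term changes only by its own monodromy.
(-11/10)*log(1 - χ/(10/9)): each positive loop around 10/9 adds 2*pi*i to the log, so winding +2 contributes (-11/10)*(2)*2*pi*i = -(22/5)*pi*i.
(1/2)*sqrt(1 - χ/(1)): winding +1 is odd, the square root flips sign, contributing -2*(1/2)*sqrt(1 - (5/16)/(1)) = -2*(1/2)*sqrt(11/16) = -(1/4)*sqrt(11).
Summing the contributions at χ = 5/16 gives (-(1/4)*sqrt(11)) - ((22/5)*pi)*i.

Continued minus principal equals (-(1/4)*sqrt(11)) - ((22/5)*pi)*i.


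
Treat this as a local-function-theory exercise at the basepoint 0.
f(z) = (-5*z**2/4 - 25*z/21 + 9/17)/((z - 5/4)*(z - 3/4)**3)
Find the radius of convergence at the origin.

Denominator factor (z - 3/4)^3: pole of order 3 at 3/4, modulus 3/4.
Denominator factor (z - 5/4): pole of order 1 at 5/4, modulus 5/4.
The radius of convergence is the smallest modulus among the singular points: 3/4.

The radius of convergence is 3/4.


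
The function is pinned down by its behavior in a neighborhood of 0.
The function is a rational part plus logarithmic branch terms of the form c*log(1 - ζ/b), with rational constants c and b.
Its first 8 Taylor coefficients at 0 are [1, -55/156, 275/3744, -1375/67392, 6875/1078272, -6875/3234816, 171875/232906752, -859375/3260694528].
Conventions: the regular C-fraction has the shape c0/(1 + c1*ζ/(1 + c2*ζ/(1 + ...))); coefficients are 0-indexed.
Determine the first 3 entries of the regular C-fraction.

Taylor coefficients (read off): a_0 = 1, a_1 = -55/156, a_2 = 275/3744.
c0 = a_0 = 1. Peel one level at a time: if S = 1 + c*ζ/S' with S'(0) = 1, then c is the ζ-coefficient of S and S' = c*ζ/(S - 1).
S_1 = c0/f = 1 + (55/156)*ζ + (275/5408)*ζ^2 + ...; c1 = 55/156.
S_2 = c1*ζ/(S_1 - 1) = 1 + (-15/104)*ζ + ...; c2 = -15/104.

The regular C-fraction coefficients are [1, 55/156, -15/104].


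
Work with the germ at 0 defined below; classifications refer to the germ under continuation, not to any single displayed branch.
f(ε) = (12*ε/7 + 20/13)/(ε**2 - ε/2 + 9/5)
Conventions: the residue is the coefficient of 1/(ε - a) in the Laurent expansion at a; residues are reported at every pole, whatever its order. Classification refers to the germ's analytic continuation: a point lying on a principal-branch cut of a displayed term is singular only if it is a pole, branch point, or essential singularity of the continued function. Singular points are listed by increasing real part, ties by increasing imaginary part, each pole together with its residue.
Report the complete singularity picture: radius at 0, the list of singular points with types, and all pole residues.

Radius of convergence at 0: (3/5)*sqrt(5).
At (1/4) - ((1/20)*sqrt(695))*i: a pole of order 1; residue (6/7) + ((358/12649)*sqrt(695))*i.
At (1/4) + ((1/20)*sqrt(695))*i: a pole of order 1; residue (6/7) - ((358/12649)*sqrt(695))*i.

Denominator factor (ε**2 - ε/2 + 9/5): discriminant -139/20, complex-conjugate roots (1/4) + ((1/20)*sqrt(695))*i and (1/4) - ((1/20)*sqrt(695))*i; poles of order 1, moduli (3/5)*sqrt(5) and (3/5)*sqrt(5).
The radius of convergence is the smallest modulus among the singular points: (3/5)*sqrt(5).
The factor ε**2 - ε/2 + 9/5 splits as (ε - a)(ε - a') with a = (1/4) - ((1/20)*sqrt(695))*i, a' = (1/4) + ((1/20)*sqrt(695))*i. At the order-1 pole a set g(ε) = (ε - a)*f(ε) = [12*ε/7 + 20/13] / (ε - a').
Simple pole: residue = g(a) at a = (1/4) - ((1/20)*sqrt(695))*i, which is (6/7) + ((358/12649)*sqrt(695))*i.
The factor ε**2 - ε/2 + 9/5 splits as (ε - a)(ε - a') with a = (1/4) + ((1/20)*sqrt(695))*i, a' = (1/4) - ((1/20)*sqrt(695))*i. At the order-1 pole a set g(ε) = (ε - a)*f(ε) = [12*ε/7 + 20/13] / (ε - a').
Simple pole: residue = g(a) at a = (1/4) + ((1/20)*sqrt(695))*i, which is (6/7) - ((358/12649)*sqrt(695))*i.
List the singular points by increasing real part (a conjugate pair: the negative imaginary part first).


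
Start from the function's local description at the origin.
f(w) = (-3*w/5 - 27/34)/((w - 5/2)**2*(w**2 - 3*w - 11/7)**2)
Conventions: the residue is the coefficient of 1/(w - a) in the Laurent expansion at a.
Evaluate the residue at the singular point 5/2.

At the order-2 pole 5/2 set g(w) = (w - (5/2))^2*f(w) = (-3*w/5 - 27/34)/(w**2 - 3*w - 11/7)**2.
Order-2 pole: residue = g'(a); g'(5/2) = -20281296/41908315, so the residue is -20281296/41908315.

The residue is -20281296/41908315.


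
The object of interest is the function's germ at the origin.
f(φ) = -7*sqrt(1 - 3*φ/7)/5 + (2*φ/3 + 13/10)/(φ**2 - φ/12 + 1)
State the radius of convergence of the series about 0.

Denominator factor (φ**2 - φ/12 + 1): discriminant -575/144, complex-conjugate roots (1/24) + ((5/24)*sqrt(23))*i and (1/24) - ((5/24)*sqrt(23))*i; poles of order 1, moduli 1 and 1.
Branch term (-7/5)*sqrt(1 - φ/(7/3)): its argument vanishes at φ = 7/3, a square-root branch point, modulus 7/3.
The radius of convergence is the smallest modulus among the singular points: 1.

The radius of convergence is 1.


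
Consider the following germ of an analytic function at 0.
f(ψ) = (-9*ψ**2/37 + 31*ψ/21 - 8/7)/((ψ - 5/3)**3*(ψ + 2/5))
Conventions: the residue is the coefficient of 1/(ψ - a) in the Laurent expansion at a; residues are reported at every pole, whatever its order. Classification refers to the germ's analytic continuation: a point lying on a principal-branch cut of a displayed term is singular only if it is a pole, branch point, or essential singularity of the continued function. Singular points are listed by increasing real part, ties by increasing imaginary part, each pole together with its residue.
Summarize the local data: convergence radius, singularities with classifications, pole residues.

Radius of convergence at 0: 2/5.
At -2/5: a pole of order 1; residue 221310/1102267.
At 5/3: a pole of order 3; residue -221310/1102267.

Denominator factor (ψ + 2/5): pole of order 1 at -2/5, modulus 2/5.
Denominator factor (ψ - 5/3)^3: pole of order 3 at 5/3, modulus 5/3.
The radius of convergence is the smallest modulus among the singular points: 2/5.
At the order-1 pole -2/5 set g(ψ) = (ψ - (-2/5))*f(ψ) = (-9*ψ**2/37 + 31*ψ/21 - 8/7)/(ψ - 5/3)**3.
Simple pole: residue = g(a) at a = -2/5, which is 221310/1102267.
At the order-3 pole 5/3 set g(ψ) = (ψ - (5/3))^3*f(ψ) = (-9*ψ**2/37 + 31*ψ/21 - 8/7)/(ψ + 2/5).
Order-3 pole: residue = g''(a)/2; g''(5/3) = -442620/1102267, so the residue is -221310/1102267.
List the singular points by increasing real part (a conjugate pair: the negative imaginary part first).


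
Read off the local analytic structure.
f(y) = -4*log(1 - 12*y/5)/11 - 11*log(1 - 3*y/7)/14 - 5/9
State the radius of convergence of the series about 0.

Branch term (-11/14)*log(1 - y/(7/3)): its argument vanishes at y = 7/3, a logarithmic branch point, modulus 7/3.
Branch term (-4/11)*log(1 - y/(5/12)): its argument vanishes at y = 5/12, a logarithmic branch point, modulus 5/12.
The radius of convergence is the smallest modulus among the singular points: 5/12.

The radius of convergence is 5/12.


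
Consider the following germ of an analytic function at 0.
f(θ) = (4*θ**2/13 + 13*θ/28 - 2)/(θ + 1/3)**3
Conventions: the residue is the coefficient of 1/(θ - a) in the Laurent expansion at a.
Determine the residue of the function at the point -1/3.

The residue is 4/13.

At the order-3 pole -1/3 set g(θ) = (θ - (-1/3))^3*f(θ) = 4*θ**2/13 + 13*θ/28 - 2.
Order-3 pole: residue = g''(a)/2; g''(-1/3) = 8/13, so the residue is 4/13.


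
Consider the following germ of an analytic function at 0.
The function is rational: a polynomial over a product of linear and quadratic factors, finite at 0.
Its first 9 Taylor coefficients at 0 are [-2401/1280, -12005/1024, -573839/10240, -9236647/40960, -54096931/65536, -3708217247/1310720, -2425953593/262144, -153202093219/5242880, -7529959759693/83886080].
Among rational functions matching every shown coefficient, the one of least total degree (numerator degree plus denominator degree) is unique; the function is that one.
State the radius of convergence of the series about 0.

No rational of total degree below 7 reproduces all 9 coefficients; solving the [0/7] Pade equations on them gives f(x) = -7/(20*(x - 1)*(x**2 + x - 4/7)**3), whose expansion matches every shown term.
Denominator factor (x - 1): pole of order 1 at 1, modulus 1.
Denominator factor (x**2 + x - 4/7)^3: discriminant 23/7, real irrational roots -1/2 + (1/14)*sqrt(161) and -1/2 - (1/14)*sqrt(161); poles of order 3, moduli -1/2 + (1/14)*sqrt(161) and 1/2 + (1/14)*sqrt(161).
The radius of convergence is the smallest modulus among the singular points: -1/2 + (1/14)*sqrt(161).

The radius of convergence is -1/2 + (1/14)*sqrt(161).


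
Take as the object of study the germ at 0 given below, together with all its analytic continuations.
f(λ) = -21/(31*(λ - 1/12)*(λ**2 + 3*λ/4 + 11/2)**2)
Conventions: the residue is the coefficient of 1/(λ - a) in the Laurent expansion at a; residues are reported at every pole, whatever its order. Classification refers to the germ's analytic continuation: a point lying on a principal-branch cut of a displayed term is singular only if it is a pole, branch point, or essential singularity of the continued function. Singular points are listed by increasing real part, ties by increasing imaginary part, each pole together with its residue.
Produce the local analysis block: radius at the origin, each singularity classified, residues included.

Radius of convergence at 0: 1/12.
At (-3/8) - ((7/8)*sqrt(7))*i: a pole of order 2; residue (54432/4984831) + ((14861088/11968579231)*sqrt(7))*i.
At (-3/8) + ((7/8)*sqrt(7))*i: a pole of order 2; residue (54432/4984831) - ((14861088/11968579231)*sqrt(7))*i.
At 1/12: a pole of order 1; residue -108864/4984831.


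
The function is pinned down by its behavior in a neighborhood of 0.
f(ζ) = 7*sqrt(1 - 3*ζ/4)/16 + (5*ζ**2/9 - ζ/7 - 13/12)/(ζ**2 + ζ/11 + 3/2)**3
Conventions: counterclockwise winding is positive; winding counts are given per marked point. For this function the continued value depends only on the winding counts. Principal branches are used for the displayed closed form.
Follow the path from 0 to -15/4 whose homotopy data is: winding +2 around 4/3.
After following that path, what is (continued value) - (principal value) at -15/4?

The rational part is single-valued and drops out of the difference; each branch term changes only by its own monodromy.
(7/16)*sqrt(1 - ζ/(4/3)): winding +2 is even, the square root returns to the same sheet, contribution 0.
Summing the contributions at ζ = -15/4 gives 0.

Continued minus principal equals 0.


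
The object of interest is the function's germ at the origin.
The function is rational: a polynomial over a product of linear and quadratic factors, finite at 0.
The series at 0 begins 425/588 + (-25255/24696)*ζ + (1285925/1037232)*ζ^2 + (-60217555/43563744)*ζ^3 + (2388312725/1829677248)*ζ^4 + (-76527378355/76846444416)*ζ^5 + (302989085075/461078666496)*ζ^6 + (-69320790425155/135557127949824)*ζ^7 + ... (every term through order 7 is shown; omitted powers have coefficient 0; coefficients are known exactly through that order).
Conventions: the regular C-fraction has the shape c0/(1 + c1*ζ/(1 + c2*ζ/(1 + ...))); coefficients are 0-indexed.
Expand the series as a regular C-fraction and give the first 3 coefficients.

The regular C-fraction coefficients are [425/588, 5051/3570, -608646/3005345].


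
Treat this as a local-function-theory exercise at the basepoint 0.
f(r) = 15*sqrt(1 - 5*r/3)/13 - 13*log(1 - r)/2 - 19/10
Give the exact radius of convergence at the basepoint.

Branch term (-13/2)*log(1 - r/(1)): its argument vanishes at r = 1, a logarithmic branch point, modulus 1.
Branch term (15/13)*sqrt(1 - r/(3/5)): its argument vanishes at r = 3/5, a square-root branch point, modulus 3/5.
The radius of convergence is the smallest modulus among the singular points: 3/5.

The radius of convergence is 3/5.


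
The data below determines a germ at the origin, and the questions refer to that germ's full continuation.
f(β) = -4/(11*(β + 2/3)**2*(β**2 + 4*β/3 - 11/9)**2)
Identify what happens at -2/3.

The point is a pole of order 2.

The denominator factor β + 2/3 vanishes at -2/3 and appears to the power 2; the numerator there equals -4/11, nonzero, and no other factor vanishes.
Hence a pole whose order is the multiplicity, 2.


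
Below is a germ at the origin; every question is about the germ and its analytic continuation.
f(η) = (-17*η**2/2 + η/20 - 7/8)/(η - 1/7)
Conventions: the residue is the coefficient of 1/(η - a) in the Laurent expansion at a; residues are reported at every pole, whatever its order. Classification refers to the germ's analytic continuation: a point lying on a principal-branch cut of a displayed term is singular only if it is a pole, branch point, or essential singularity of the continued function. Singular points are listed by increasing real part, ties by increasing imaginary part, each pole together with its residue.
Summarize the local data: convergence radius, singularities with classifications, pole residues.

Denominator factor (η - 1/7): pole of order 1 at 1/7, modulus 1/7.
The radius of convergence is the smallest modulus among the singular points: 1/7.
At the order-1 pole 1/7 set g(η) = (η - (1/7))*f(η) = -17*η**2/2 + η/20 - 7/8.
Simple pole: residue = g(a) at a = 1/7, which is -2041/1960.

Radius of convergence at 0: 1/7.
At 1/7: a pole of order 1; residue -2041/1960.


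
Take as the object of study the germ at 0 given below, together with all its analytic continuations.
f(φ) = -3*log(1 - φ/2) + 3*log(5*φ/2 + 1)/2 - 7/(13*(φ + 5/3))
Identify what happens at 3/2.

The point is a regular point.

Denominator factors: φ + 5/3 = 19/6 at φ = 3/2 — none vanishes.
Branch term log(1 - φ/(2)): argument at 3/2 is 1/4, nonzero, so 3/2 is not its branch point (a point on a principal cut is still regular for the continued germ).
Branch term log(1 - φ/(-2/5)): argument at 3/2 is 19/4, nonzero, so 3/2 is not its branch point (a point on a principal cut is still regular for the continued germ).
So the germ continues analytically to 3/2.


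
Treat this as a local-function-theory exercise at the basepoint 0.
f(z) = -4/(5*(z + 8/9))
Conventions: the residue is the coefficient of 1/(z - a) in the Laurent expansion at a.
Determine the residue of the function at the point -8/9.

The residue is -4/5.

At the order-1 pole -8/9 set g(z) = (z - (-8/9))*f(z) = -4/5.
Simple pole: residue = g(a) at a = -8/9, which is -4/5.


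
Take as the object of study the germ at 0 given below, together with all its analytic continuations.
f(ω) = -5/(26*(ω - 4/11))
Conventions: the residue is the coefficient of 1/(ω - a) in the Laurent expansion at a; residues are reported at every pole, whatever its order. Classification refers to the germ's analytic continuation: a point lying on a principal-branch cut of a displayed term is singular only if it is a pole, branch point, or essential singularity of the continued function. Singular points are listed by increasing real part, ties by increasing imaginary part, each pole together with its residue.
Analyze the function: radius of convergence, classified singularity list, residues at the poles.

Radius of convergence at 0: 4/11.
At 4/11: a pole of order 1; residue -5/26.

Denominator factor (ω - 4/11): pole of order 1 at 4/11, modulus 4/11.
The radius of convergence is the smallest modulus among the singular points: 4/11.
At the order-1 pole 4/11 set g(ω) = (ω - (4/11))*f(ω) = -5/26.
Simple pole: residue = g(a) at a = 4/11, which is -5/26.


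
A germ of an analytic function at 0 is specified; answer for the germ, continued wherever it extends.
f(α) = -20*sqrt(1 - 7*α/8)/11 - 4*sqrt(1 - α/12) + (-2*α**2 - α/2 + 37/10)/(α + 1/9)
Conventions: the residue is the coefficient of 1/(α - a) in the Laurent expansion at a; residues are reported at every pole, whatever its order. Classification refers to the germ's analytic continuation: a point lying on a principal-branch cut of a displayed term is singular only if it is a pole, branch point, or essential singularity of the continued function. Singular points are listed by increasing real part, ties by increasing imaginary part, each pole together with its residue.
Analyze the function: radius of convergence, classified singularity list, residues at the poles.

Radius of convergence at 0: 1/9.
At -1/9: a pole of order 1; residue 1511/405.
At 8/7: an algebraic (square-root) branch point.
At 12: an algebraic (square-root) branch point.

Denominator factor (α + 1/9): pole of order 1 at -1/9, modulus 1/9.
Branch term (-20/11)*sqrt(1 - α/(8/7)): its argument vanishes at α = 8/7, a square-root branch point, modulus 8/7.
Branch term (-4)*sqrt(1 - α/(12)): its argument vanishes at α = 12, a square-root branch point, modulus 12.
The radius of convergence is the smallest modulus among the singular points: 1/9.
The branch terms are analytic at -1/9 and contribute nothing to the residue; only the rational part matters.
At the order-1 pole -1/9 set g(α) = (α - (-1/9))*(rational part) = -2*α**2 - α/2 + 37/10.
Simple pole: residue = g(a) at a = -1/9, which is 1511/405.
List the singular points by increasing real part (a conjugate pair: the negative imaginary part first).


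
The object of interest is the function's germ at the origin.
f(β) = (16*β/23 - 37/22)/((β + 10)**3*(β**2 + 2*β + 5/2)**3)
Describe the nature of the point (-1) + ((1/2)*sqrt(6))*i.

The denominator factor β**2 + 2*β + 5/2 vanishes at (-1) + ((1/2)*sqrt(6))*i and appears to the power 3; the numerator there equals (-1203/506) + ((8/23)*sqrt(6))*i, nonzero, and no other factor vanishes.
Hence a pole whose order is the multiplicity, 3.

The point is a pole of order 3.


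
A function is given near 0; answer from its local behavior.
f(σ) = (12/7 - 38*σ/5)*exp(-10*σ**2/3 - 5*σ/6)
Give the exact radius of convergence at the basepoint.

The factor exp(-10*σ**2/3 - 5*σ/6) is entire and contributes no finite singular point.
The polynomial part has no poles.
No finite singular points: the Taylor series at 0 converges everywhere.

The radius of convergence is infinite.


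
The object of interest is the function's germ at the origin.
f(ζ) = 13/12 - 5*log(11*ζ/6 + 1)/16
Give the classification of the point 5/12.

There is no denominator, hence no pole anywhere.
Branch term log(1 - ζ/(-6/11)): argument at 5/12 is 127/72, nonzero, so 5/12 is not its branch point (a point on a principal cut is still regular for the continued germ).
So the germ continues analytically to 5/12.

The point is a regular point.


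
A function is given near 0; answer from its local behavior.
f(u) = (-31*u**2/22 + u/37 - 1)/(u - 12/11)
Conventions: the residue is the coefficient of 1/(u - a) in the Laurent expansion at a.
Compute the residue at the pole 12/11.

The residue is -130379/49247.

At the order-1 pole 12/11 set g(u) = (u - (12/11))*f(u) = -31*u**2/22 + u/37 - 1.
Simple pole: residue = g(a) at a = 12/11, which is -130379/49247.


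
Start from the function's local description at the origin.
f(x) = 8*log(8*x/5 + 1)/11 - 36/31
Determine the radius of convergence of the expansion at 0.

Branch term (8/11)*log(1 - x/(-5/8)): its argument vanishes at x = -5/8, a logarithmic branch point, modulus 5/8.
The radius of convergence is the smallest modulus among the singular points: 5/8.

The radius of convergence is 5/8.


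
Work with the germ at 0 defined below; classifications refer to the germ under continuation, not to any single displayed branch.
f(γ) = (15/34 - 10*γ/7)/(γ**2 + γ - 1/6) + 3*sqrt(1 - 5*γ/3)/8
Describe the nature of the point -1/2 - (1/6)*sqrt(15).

The denominator factor γ**2 + γ - 1/6 vanishes at -1/2 - (1/6)*sqrt(15) and appears to the power 1; the numerator there equals 275/238 + (5/21)*sqrt(15), nonzero, and no other factor vanishes.
The branch terms are analytic at this point.
Hence a pole whose order is the multiplicity, 1.

The point is a pole of order 1.
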